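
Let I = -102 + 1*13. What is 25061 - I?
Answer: 25150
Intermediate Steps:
I = -89 (I = -102 + 13 = -89)
25061 - I = 25061 - 1*(-89) = 25061 + 89 = 25150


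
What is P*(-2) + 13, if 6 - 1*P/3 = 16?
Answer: 73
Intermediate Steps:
P = -30 (P = 18 - 3*16 = 18 - 48 = -30)
P*(-2) + 13 = -30*(-2) + 13 = 60 + 13 = 73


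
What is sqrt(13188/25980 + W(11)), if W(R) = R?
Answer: sqrt(53938810)/2165 ≈ 3.3923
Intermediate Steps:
sqrt(13188/25980 + W(11)) = sqrt(13188/25980 + 11) = sqrt(13188*(1/25980) + 11) = sqrt(1099/2165 + 11) = sqrt(24914/2165) = sqrt(53938810)/2165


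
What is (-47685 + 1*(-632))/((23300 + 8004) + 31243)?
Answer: -48317/62547 ≈ -0.77249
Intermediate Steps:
(-47685 + 1*(-632))/((23300 + 8004) + 31243) = (-47685 - 632)/(31304 + 31243) = -48317/62547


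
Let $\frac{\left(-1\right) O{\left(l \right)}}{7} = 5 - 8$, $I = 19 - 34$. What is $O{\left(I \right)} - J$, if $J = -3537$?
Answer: $3558$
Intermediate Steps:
$I = -15$
$O{\left(l \right)} = 21$ ($O{\left(l \right)} = - 7 \left(5 - 8\right) = \left(-7\right) \left(-3\right) = 21$)
$O{\left(I \right)} - J = 21 - -3537 = 21 + 3537 = 3558$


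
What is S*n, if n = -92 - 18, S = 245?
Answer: -26950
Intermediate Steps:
n = -110
S*n = 245*(-110) = -26950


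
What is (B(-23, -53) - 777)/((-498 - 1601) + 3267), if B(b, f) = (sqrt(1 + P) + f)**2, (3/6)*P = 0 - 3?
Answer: 2027/1168 - 53*I*sqrt(5)/584 ≈ 1.7354 - 0.20293*I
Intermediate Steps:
P = -6 (P = 2*(0 - 3) = 2*(-3) = -6)
B(b, f) = (f + I*sqrt(5))**2 (B(b, f) = (sqrt(1 - 6) + f)**2 = (sqrt(-5) + f)**2 = (I*sqrt(5) + f)**2 = (f + I*sqrt(5))**2)
(B(-23, -53) - 777)/((-498 - 1601) + 3267) = ((-53 + I*sqrt(5))**2 - 777)/((-498 - 1601) + 3267) = (-777 + (-53 + I*sqrt(5))**2)/(-2099 + 3267) = (-777 + (-53 + I*sqrt(5))**2)/1168 = (-777 + (-53 + I*sqrt(5))**2)*(1/1168) = -777/1168 + (-53 + I*sqrt(5))**2/1168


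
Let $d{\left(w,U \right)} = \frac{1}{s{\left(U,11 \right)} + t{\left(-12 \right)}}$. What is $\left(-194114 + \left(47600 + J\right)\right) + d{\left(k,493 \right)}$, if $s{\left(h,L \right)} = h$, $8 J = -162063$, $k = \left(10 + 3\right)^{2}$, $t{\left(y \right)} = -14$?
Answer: $- \frac{639069817}{3832} \approx -1.6677 \cdot 10^{5}$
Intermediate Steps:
$k = 169$ ($k = 13^{2} = 169$)
$J = - \frac{162063}{8}$ ($J = \frac{1}{8} \left(-162063\right) = - \frac{162063}{8} \approx -20258.0$)
$d{\left(w,U \right)} = \frac{1}{-14 + U}$ ($d{\left(w,U \right)} = \frac{1}{U - 14} = \frac{1}{-14 + U}$)
$\left(-194114 + \left(47600 + J\right)\right) + d{\left(k,493 \right)} = \left(-194114 + \left(47600 - \frac{162063}{8}\right)\right) + \frac{1}{-14 + 493} = \left(-194114 + \frac{218737}{8}\right) + \frac{1}{479} = - \frac{1334175}{8} + \frac{1}{479} = - \frac{639069817}{3832}$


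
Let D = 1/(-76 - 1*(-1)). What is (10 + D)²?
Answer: 561001/5625 ≈ 99.734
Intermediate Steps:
D = -1/75 (D = 1/(-76 + 1) = 1/(-75) = -1/75 ≈ -0.013333)
(10 + D)² = (10 - 1/75)² = (749/75)² = 561001/5625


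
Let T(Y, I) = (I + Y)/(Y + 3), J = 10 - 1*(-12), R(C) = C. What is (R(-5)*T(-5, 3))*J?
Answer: -110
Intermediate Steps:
J = 22 (J = 10 + 12 = 22)
T(Y, I) = (I + Y)/(3 + Y)
(R(-5)*T(-5, 3))*J = -5*(3 - 5)/(3 - 5)*22 = -5*(-2)/(-2)*22 = -(-5)*(-2)/2*22 = -5*1*22 = -5*22 = -110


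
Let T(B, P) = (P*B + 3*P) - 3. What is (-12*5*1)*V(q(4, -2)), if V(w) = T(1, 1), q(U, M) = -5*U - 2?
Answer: -60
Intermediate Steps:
T(B, P) = -3 + 3*P + B*P (T(B, P) = (B*P + 3*P) - 3 = (3*P + B*P) - 3 = -3 + 3*P + B*P)
q(U, M) = -2 - 5*U
V(w) = 1 (V(w) = -3 + 3*1 + 1*1 = -3 + 3 + 1 = 1)
(-12*5*1)*V(q(4, -2)) = (-12*5*1)*1 = -60*1*1 = -60*1 = -60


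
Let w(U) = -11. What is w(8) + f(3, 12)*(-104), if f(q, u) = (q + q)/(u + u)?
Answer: -37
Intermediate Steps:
f(q, u) = q/u (f(q, u) = (2*q)/((2*u)) = (2*q)*(1/(2*u)) = q/u)
w(8) + f(3, 12)*(-104) = -11 + (3/12)*(-104) = -11 + (3*(1/12))*(-104) = -11 + (1/4)*(-104) = -11 - 26 = -37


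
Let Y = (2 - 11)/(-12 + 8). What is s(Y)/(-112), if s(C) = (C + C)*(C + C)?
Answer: -81/448 ≈ -0.18080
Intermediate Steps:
Y = 9/4 (Y = -9/(-4) = -9*(-1/4) = 9/4 ≈ 2.2500)
s(C) = 4*C**2 (s(C) = (2*C)*(2*C) = 4*C**2)
s(Y)/(-112) = (4*(9/4)**2)/(-112) = (4*(81/16))*(-1/112) = (81/4)*(-1/112) = -81/448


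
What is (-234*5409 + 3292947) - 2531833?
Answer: -504592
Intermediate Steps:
(-234*5409 + 3292947) - 2531833 = (-1265706 + 3292947) - 2531833 = 2027241 - 2531833 = -504592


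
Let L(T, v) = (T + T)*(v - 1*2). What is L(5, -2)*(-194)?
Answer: 7760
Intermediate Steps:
L(T, v) = 2*T*(-2 + v) (L(T, v) = (2*T)*(v - 2) = (2*T)*(-2 + v) = 2*T*(-2 + v))
L(5, -2)*(-194) = (2*5*(-2 - 2))*(-194) = (2*5*(-4))*(-194) = -40*(-194) = 7760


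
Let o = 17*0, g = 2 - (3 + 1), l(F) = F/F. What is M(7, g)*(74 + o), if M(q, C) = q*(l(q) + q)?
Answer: 4144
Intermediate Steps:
l(F) = 1
g = -2 (g = 2 - 1*4 = 2 - 4 = -2)
M(q, C) = q*(1 + q)
o = 0
M(7, g)*(74 + o) = (7*(1 + 7))*(74 + 0) = (7*8)*74 = 56*74 = 4144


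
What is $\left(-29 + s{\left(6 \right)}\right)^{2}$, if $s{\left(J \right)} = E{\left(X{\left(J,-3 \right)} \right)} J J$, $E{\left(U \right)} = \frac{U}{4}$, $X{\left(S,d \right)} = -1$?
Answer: $1444$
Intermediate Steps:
$E{\left(U \right)} = \frac{U}{4}$ ($E{\left(U \right)} = U \frac{1}{4} = \frac{U}{4}$)
$s{\left(J \right)} = - \frac{J^{2}}{4}$ ($s{\left(J \right)} = \frac{1}{4} \left(-1\right) J J = - \frac{J}{4} J = - \frac{J^{2}}{4}$)
$\left(-29 + s{\left(6 \right)}\right)^{2} = \left(-29 - \frac{6^{2}}{4}\right)^{2} = \left(-29 - 9\right)^{2} = \left(-38\right)^{2} = 1444$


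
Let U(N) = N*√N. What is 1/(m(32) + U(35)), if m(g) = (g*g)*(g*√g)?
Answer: 1/(35*√35 + 131072*√2) ≈ 5.3888e-6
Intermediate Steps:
U(N) = N^(3/2)
m(g) = g^(7/2) (m(g) = g²*g^(3/2) = g^(7/2))
1/(m(32) + U(35)) = 1/(32^(7/2) + 35^(3/2)) = 1/(131072*√2 + 35*√35) = 1/(35*√35 + 131072*√2)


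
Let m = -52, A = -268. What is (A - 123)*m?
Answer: 20332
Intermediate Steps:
(A - 123)*m = (-268 - 123)*(-52) = -391*(-52) = 20332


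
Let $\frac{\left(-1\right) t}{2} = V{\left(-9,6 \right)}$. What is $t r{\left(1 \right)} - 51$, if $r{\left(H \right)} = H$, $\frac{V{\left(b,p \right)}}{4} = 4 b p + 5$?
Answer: $1637$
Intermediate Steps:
$V{\left(b,p \right)} = 20 + 16 b p$ ($V{\left(b,p \right)} = 4 \left(4 b p + 5\right) = 4 \left(5 + 4 b p\right) = 20 + 16 b p$)
$t = 1688$ ($t = - 2 \left(20 + 16 \left(-9\right) 6\right) = - 2 \left(20 - 864\right) = \left(-2\right) \left(-844\right) = 1688$)
$t r{\left(1 \right)} - 51 = 1688 \cdot 1 - 51 = 1688 - 51 = 1637$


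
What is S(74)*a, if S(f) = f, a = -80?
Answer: -5920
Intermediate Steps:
S(74)*a = 74*(-80) = -5920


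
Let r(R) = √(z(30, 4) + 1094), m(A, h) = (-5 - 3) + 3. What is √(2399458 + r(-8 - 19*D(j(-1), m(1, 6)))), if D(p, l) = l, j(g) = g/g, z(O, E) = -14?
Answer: √(2399458 + 6*√30) ≈ 1549.0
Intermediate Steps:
j(g) = 1
m(A, h) = -5 (m(A, h) = -8 + 3 = -5)
r(R) = 6*√30 (r(R) = √(-14 + 1094) = √1080 = 6*√30)
√(2399458 + r(-8 - 19*D(j(-1), m(1, 6)))) = √(2399458 + 6*√30)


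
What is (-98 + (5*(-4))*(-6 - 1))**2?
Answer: 1764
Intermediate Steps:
(-98 + (5*(-4))*(-6 - 1))**2 = (-98 - 20*(-7))**2 = (-98 + 140)**2 = 42**2 = 1764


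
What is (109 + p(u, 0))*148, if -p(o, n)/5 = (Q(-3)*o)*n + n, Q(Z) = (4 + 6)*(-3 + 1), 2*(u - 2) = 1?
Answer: 16132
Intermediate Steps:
u = 5/2 (u = 2 + (½)*1 = 2 + ½ = 5/2 ≈ 2.5000)
Q(Z) = -20 (Q(Z) = 10*(-2) = -20)
p(o, n) = -5*n + 100*n*o (p(o, n) = -5*((-20*o)*n + n) = -5*(-20*n*o + n) = -5*(n - 20*n*o) = -5*n + 100*n*o)
(109 + p(u, 0))*148 = (109 + 5*0*(-1 + 20*(5/2)))*148 = (109 + 5*0*(-1 + 50))*148 = (109 + 5*0*49)*148 = (109 + 0)*148 = 109*148 = 16132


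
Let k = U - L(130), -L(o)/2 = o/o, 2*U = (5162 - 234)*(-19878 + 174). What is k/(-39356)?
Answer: 24275327/19678 ≈ 1233.6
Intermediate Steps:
U = -48550656 (U = ((5162 - 234)*(-19878 + 174))/2 = (4928*(-19704))/2 = (½)*(-97101312) = -48550656)
L(o) = -2 (L(o) = -2*o/o = -2*1 = -2)
k = -48550654 (k = -48550656 - 1*(-2) = -48550656 + 2 = -48550654)
k/(-39356) = -48550654/(-39356) = -48550654*(-1/39356) = 24275327/19678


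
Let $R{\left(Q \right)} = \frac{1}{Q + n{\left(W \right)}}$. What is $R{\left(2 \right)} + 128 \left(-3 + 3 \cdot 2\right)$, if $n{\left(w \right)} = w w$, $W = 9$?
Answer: $\frac{31873}{83} \approx 384.01$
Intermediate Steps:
$n{\left(w \right)} = w^{2}$
$R{\left(Q \right)} = \frac{1}{81 + Q}$ ($R{\left(Q \right)} = \frac{1}{Q + 9^{2}} = \frac{1}{Q + 81} = \frac{1}{81 + Q}$)
$R{\left(2 \right)} + 128 \left(-3 + 3 \cdot 2\right) = \frac{1}{81 + 2} + 128 \left(-3 + 3 \cdot 2\right) = \frac{1}{83} + 128 \left(-3 + 6\right) = \frac{1}{83} + 128 \cdot 3 = \frac{1}{83} + 384 = \frac{31873}{83}$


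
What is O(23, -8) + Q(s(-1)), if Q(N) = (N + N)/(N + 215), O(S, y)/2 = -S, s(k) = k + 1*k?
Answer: -9802/213 ≈ -46.019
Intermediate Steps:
s(k) = 2*k (s(k) = k + k = 2*k)
O(S, y) = -2*S (O(S, y) = 2*(-S) = -2*S)
Q(N) = 2*N/(215 + N) (Q(N) = (2*N)/(215 + N) = 2*N/(215 + N))
O(23, -8) + Q(s(-1)) = -2*23 + 2*(2*(-1))/(215 + 2*(-1)) = -46 + 2*(-2)/(215 - 2) = -46 + 2*(-2)/213 = -46 + 2*(-2)*(1/213) = -46 - 4/213 = -9802/213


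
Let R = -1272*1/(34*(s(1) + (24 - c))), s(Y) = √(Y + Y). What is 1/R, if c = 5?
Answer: -323/636 - 17*√2/636 ≈ -0.54566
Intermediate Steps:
s(Y) = √2*√Y (s(Y) = √(2*Y) = √2*√Y)
R = -1272/(646 + 34*√2) (R = -1272*1/(34*(√2*√1 + (24 - 1*5))) = -1272*1/(34*(√2*1 + (24 - 5))) = -1272*1/(34*(√2 + 19)) = -1272*1/(34*(19 + √2)) = -1272/(646 + 34*√2) ≈ -1.8326)
1/R = 1/(-12084/6103 + 636*√2/6103)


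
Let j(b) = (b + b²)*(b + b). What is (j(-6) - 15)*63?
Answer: -23625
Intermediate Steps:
j(b) = 2*b*(b + b²) (j(b) = (b + b²)*(2*b) = 2*b*(b + b²))
(j(-6) - 15)*63 = (2*(-6)²*(1 - 6) - 15)*63 = (2*36*(-5) - 15)*63 = (-360 - 15)*63 = -375*63 = -23625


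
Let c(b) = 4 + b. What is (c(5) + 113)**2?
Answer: 14884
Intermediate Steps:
(c(5) + 113)**2 = ((4 + 5) + 113)**2 = (9 + 113)**2 = 122**2 = 14884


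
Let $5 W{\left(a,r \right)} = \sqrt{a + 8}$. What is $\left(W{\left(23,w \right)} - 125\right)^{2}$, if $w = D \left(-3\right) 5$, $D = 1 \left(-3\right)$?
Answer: $\frac{\left(625 - \sqrt{31}\right)^{2}}{25} \approx 15348.0$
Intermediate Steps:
$D = -3$
$w = 45$ ($w = \left(-3\right) \left(-3\right) 5 = 9 \cdot 5 = 45$)
$W{\left(a,r \right)} = \frac{\sqrt{8 + a}}{5}$ ($W{\left(a,r \right)} = \frac{\sqrt{a + 8}}{5} = \frac{\sqrt{8 + a}}{5}$)
$\left(W{\left(23,w \right)} - 125\right)^{2} = \left(\frac{\sqrt{8 + 23}}{5} - 125\right)^{2} = \left(\frac{\sqrt{31}}{5} - 125\right)^{2} = \left(-125 + \frac{\sqrt{31}}{5}\right)^{2}$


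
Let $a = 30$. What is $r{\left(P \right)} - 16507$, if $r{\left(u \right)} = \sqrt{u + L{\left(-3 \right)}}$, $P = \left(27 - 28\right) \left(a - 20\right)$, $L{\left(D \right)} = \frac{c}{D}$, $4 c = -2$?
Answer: $-16507 + \frac{i \sqrt{354}}{6} \approx -16507.0 + 3.1358 i$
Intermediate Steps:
$c = - \frac{1}{2}$ ($c = \frac{1}{4} \left(-2\right) = - \frac{1}{2} \approx -0.5$)
$L{\left(D \right)} = - \frac{1}{2 D}$
$P = -10$ ($P = \left(27 - 28\right) \left(30 - 20\right) = \left(-1\right) 10 = -10$)
$r{\left(u \right)} = \sqrt{\frac{1}{6} + u}$ ($r{\left(u \right)} = \sqrt{u - \frac{1}{2 \left(-3\right)}} = \sqrt{u - - \frac{1}{6}} = \sqrt{u + \frac{1}{6}} = \sqrt{\frac{1}{6} + u}$)
$r{\left(P \right)} - 16507 = \frac{\sqrt{6 + 36 \left(-10\right)}}{6} - 16507 = \frac{\sqrt{6 - 360}}{6} - 16507 = \frac{\sqrt{-354}}{6} - 16507 = \frac{i \sqrt{354}}{6} - 16507 = -16507 + \frac{i \sqrt{354}}{6}$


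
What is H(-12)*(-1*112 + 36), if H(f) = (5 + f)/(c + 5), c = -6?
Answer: -532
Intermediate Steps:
H(f) = -5 - f (H(f) = (5 + f)/(-6 + 5) = (5 + f)/(-1) = (5 + f)*(-1) = -5 - f)
H(-12)*(-1*112 + 36) = (-5 - 1*(-12))*(-1*112 + 36) = (-5 + 12)*(-112 + 36) = 7*(-76) = -532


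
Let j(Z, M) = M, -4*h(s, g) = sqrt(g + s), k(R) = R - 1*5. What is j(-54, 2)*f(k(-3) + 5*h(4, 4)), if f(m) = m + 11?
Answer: 6 - 5*sqrt(2) ≈ -1.0711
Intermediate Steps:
k(R) = -5 + R (k(R) = R - 5 = -5 + R)
h(s, g) = -sqrt(g + s)/4
f(m) = 11 + m
j(-54, 2)*f(k(-3) + 5*h(4, 4)) = 2*(11 + ((-5 - 3) + 5*(-sqrt(4 + 4)/4))) = 2*(11 + (-8 + 5*(-sqrt(2)/2))) = 2*(11 + (-8 - 5*sqrt(2)/2)) = 2*(3 - 5*sqrt(2)/2) = 6 - 5*sqrt(2)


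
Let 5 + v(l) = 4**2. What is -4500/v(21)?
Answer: -4500/11 ≈ -409.09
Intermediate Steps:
v(l) = 11 (v(l) = -5 + 4**2 = -5 + 16 = 11)
-4500/v(21) = -4500/11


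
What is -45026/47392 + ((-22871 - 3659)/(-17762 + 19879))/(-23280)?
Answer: -13861207925/14597849712 ≈ -0.94954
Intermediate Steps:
-45026/47392 + ((-22871 - 3659)/(-17762 + 19879))/(-23280) = -45026*1/47392 - 26530/2117*(-1/23280) = -22513/23696 - 26530*1/2117*(-1/23280) = -22513/23696 - 26530/2117*(-1/23280) = -22513/23696 + 2653/4928376 = -13861207925/14597849712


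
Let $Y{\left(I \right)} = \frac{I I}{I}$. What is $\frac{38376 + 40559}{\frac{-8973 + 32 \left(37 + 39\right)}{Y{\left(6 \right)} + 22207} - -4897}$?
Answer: $\frac{350676631}{21754104} \approx 16.12$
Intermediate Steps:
$Y{\left(I \right)} = I$ ($Y{\left(I \right)} = \frac{I^{2}}{I} = I$)
$\frac{38376 + 40559}{\frac{-8973 + 32 \left(37 + 39\right)}{Y{\left(6 \right)} + 22207} - -4897} = \frac{38376 + 40559}{\frac{-8973 + 32 \left(37 + 39\right)}{6 + 22207} - -4897} = \frac{78935}{\frac{-8973 + 32 \cdot 76}{22213} + \left(-18146 + 23043\right)} = \frac{78935}{\left(-8973 + 2432\right) \frac{1}{22213} + 4897} = \frac{78935}{\left(-6541\right) \frac{1}{22213} + 4897} = \frac{78935}{- \frac{6541}{22213} + 4897} = \frac{78935}{\frac{108770520}{22213}} = 78935 \cdot \frac{22213}{108770520} = \frac{350676631}{21754104}$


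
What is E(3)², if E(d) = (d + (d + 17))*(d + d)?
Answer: 19044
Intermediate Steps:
E(d) = 2*d*(17 + 2*d) (E(d) = (d + (17 + d))*(2*d) = (17 + 2*d)*(2*d) = 2*d*(17 + 2*d))
E(3)² = (2*3*(17 + 2*3))² = (2*3*(17 + 6))² = (2*3*23)² = 138² = 19044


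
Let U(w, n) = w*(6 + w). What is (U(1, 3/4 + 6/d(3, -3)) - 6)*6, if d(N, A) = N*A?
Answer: 6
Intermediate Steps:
d(N, A) = A*N
(U(1, 3/4 + 6/d(3, -3)) - 6)*6 = (1*(6 + 1) - 6)*6 = (1*7 - 6)*6 = (7 - 6)*6 = 1*6 = 6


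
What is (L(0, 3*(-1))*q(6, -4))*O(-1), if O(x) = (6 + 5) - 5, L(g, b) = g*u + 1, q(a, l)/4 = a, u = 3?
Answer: 144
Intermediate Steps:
q(a, l) = 4*a
L(g, b) = 1 + 3*g (L(g, b) = g*3 + 1 = 3*g + 1 = 1 + 3*g)
O(x) = 6 (O(x) = 11 - 5 = 6)
(L(0, 3*(-1))*q(6, -4))*O(-1) = ((1 + 3*0)*(4*6))*6 = ((1 + 0)*24)*6 = (1*24)*6 = 24*6 = 144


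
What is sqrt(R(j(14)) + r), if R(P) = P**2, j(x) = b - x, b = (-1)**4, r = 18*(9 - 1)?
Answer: sqrt(313) ≈ 17.692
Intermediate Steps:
r = 144 (r = 18*8 = 144)
b = 1
j(x) = 1 - x
sqrt(R(j(14)) + r) = sqrt((1 - 1*14)**2 + 144) = sqrt((1 - 14)**2 + 144) = sqrt((-13)**2 + 144) = sqrt(169 + 144) = sqrt(313)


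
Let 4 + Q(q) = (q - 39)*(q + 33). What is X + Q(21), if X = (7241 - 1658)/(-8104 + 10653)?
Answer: -2482241/2549 ≈ -973.81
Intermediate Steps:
Q(q) = -4 + (-39 + q)*(33 + q) (Q(q) = -4 + (q - 39)*(q + 33) = -4 + (-39 + q)*(33 + q))
X = 5583/2549 ≈ 2.1903
X + Q(21) = 5583/2549 + (-1291 + 21² - 6*21) = 5583/2549 + (-1291 + 441 - 126) = 5583/2549 - 976 = -2482241/2549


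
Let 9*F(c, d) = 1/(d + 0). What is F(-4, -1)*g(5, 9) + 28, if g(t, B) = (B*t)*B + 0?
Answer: -17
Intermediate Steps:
F(c, d) = 1/(9*d) (F(c, d) = 1/(9*(d + 0)) = 1/(9*d))
g(t, B) = t*B**2 (g(t, B) = t*B**2 + 0 = t*B**2)
F(-4, -1)*g(5, 9) + 28 = ((1/9)/(-1))*(5*9**2) + 28 = ((1/9)*(-1))*(5*81) + 28 = -1/9*405 + 28 = -45 + 28 = -17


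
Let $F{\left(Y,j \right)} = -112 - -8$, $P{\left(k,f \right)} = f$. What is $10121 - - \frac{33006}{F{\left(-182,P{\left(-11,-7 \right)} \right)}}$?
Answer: $\frac{509789}{52} \approx 9803.6$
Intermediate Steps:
$F{\left(Y,j \right)} = -104$ ($F{\left(Y,j \right)} = -112 + 8 = -104$)
$10121 - - \frac{33006}{F{\left(-182,P{\left(-11,-7 \right)} \right)}} = 10121 - - \frac{33006}{-104} = 10121 - \left(-33006\right) \left(- \frac{1}{104}\right) = 10121 - \frac{16503}{52} = \frac{509789}{52}$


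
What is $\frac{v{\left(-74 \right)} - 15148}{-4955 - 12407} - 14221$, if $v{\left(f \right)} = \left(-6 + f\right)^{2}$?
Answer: $- \frac{123448127}{8681} \approx -14221.0$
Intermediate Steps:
$\frac{v{\left(-74 \right)} - 15148}{-4955 - 12407} - 14221 = \frac{\left(-6 - 74\right)^{2} - 15148}{-4955 - 12407} - 14221 = \frac{\left(-80\right)^{2} - 15148}{-17362} - 14221 = \left(6400 - 15148\right) \left(- \frac{1}{17362}\right) - 14221 = \left(-8748\right) \left(- \frac{1}{17362}\right) - 14221 = \frac{4374}{8681} - 14221 = - \frac{123448127}{8681}$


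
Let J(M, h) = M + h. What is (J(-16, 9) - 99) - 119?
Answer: -225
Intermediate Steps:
(J(-16, 9) - 99) - 119 = ((-16 + 9) - 99) - 119 = (-7 - 99) - 119 = -106 - 119 = -225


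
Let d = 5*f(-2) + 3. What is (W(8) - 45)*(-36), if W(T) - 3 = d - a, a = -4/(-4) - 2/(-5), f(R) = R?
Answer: 9072/5 ≈ 1814.4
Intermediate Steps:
d = -7 (d = 5*(-2) + 3 = -10 + 3 = -7)
a = 7/5 (a = -4*(-1/4) - 2*(-1/5) = 1 + 2/5 = 7/5 ≈ 1.4000)
W(T) = -27/5 (W(T) = 3 + (-7 - 1*7/5) = 3 + (-7 - 7/5) = 3 - 42/5 = -27/5)
(W(8) - 45)*(-36) = (-27/5 - 45)*(-36) = -252/5*(-36) = 9072/5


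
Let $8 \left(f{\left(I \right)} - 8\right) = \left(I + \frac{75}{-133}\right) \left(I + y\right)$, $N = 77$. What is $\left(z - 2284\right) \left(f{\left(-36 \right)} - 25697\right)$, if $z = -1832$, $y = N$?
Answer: $\frac{4047274413}{38} \approx 1.0651 \cdot 10^{8}$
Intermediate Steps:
$y = 77$
$f{\left(I \right)} = 8 + \frac{\left(77 + I\right) \left(- \frac{75}{133} + I\right)}{8}$ ($f{\left(I \right)} = 8 + \frac{\left(I + \frac{75}{-133}\right) \left(I + 77\right)}{8} = 8 + \frac{\left(I + 75 \left(- \frac{1}{133}\right)\right) \left(77 + I\right)}{8} = 8 + \frac{\left(I - \frac{75}{133}\right) \left(77 + I\right)}{8} = 8 + \frac{\left(- \frac{75}{133} + I\right) \left(77 + I\right)}{8} = 8 + \frac{\left(77 + I\right) \left(- \frac{75}{133} + I\right)}{8}$)
$\left(z - 2284\right) \left(f{\left(-36 \right)} - 25697\right) = \left(-1832 - 2284\right) \left(\left(\frac{391}{152} + \frac{\left(-36\right)^{2}}{8} + \frac{5083}{532} \left(-36\right)\right) - 25697\right) = - 4116 \left(\left(\frac{391}{152} + \frac{1}{8} \cdot 1296 - \frac{45747}{133}\right) - 25697\right) = - 4116 \left(\left(\frac{391}{152} + 162 - \frac{45747}{133}\right) - 25697\right) = - 4116 \left(- \frac{190871}{1064} - 25697\right) = \left(-4116\right) \left(- \frac{27532479}{1064}\right) = \frac{4047274413}{38}$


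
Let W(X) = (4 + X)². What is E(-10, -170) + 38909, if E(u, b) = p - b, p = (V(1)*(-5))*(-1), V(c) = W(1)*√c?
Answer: 39204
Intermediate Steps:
V(c) = 25*√c (V(c) = (4 + 1)²*√c = 5²*√c = 25*√c)
p = 125 (p = ((25*√1)*(-5))*(-1) = ((25*1)*(-5))*(-1) = (25*(-5))*(-1) = -125*(-1) = 125)
E(u, b) = 125 - b
E(-10, -170) + 38909 = (125 - 1*(-170)) + 38909 = (125 + 170) + 38909 = 295 + 38909 = 39204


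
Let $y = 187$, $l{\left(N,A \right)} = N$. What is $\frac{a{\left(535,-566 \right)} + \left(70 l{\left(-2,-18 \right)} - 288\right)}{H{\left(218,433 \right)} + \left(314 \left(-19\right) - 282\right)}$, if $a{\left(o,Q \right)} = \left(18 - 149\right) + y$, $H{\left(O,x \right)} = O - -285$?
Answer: $\frac{124}{1915} \approx 0.064752$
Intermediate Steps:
$H{\left(O,x \right)} = 285 + O$ ($H{\left(O,x \right)} = O + 285 = 285 + O$)
$a{\left(o,Q \right)} = 56$ ($a{\left(o,Q \right)} = \left(18 - 149\right) + 187 = -131 + 187 = 56$)
$\frac{a{\left(535,-566 \right)} + \left(70 l{\left(-2,-18 \right)} - 288\right)}{H{\left(218,433 \right)} + \left(314 \left(-19\right) - 282\right)} = \frac{56 + \left(70 \left(-2\right) - 288\right)}{\left(285 + 218\right) + \left(314 \left(-19\right) - 282\right)} = \frac{56 - 428}{503 - 6248} = - \frac{372}{-5745} = \left(-372\right) \left(- \frac{1}{5745}\right) = \frac{124}{1915}$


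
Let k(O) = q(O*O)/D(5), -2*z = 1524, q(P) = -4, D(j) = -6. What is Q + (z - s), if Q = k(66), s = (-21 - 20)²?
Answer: -7327/3 ≈ -2442.3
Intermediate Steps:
s = 1681 (s = (-41)² = 1681)
z = -762 (z = -½*1524 = -762)
k(O) = ⅔ (k(O) = -4/(-6) = -4*(-⅙) = ⅔)
Q = ⅔ ≈ 0.66667
Q + (z - s) = ⅔ + (-762 - 1*1681) = ⅔ + (-762 - 1681) = ⅔ - 2443 = -7327/3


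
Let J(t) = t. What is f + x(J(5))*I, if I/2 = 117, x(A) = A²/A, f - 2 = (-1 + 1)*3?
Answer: 1172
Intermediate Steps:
f = 2 (f = 2 + (-1 + 1)*3 = 2 + 0*3 = 2 + 0 = 2)
x(A) = A
I = 234 (I = 2*117 = 234)
f + x(J(5))*I = 2 + 5*234 = 2 + 1170 = 1172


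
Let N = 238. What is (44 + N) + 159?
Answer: 441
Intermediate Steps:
(44 + N) + 159 = (44 + 238) + 159 = 282 + 159 = 441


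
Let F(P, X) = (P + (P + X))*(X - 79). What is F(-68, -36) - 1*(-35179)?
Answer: 54959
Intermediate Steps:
F(P, X) = (-79 + X)*(X + 2*P) (F(P, X) = (X + 2*P)*(-79 + X) = (-79 + X)*(X + 2*P))
F(-68, -36) - 1*(-35179) = ((-36)**2 - 158*(-68) - 79*(-36) + 2*(-68)*(-36)) - 1*(-35179) = (1296 + 10744 + 2844 + 4896) + 35179 = 19780 + 35179 = 54959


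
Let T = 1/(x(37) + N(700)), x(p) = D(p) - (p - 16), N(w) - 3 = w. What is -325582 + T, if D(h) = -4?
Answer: -220744595/678 ≈ -3.2558e+5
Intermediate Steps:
N(w) = 3 + w
x(p) = 12 - p (x(p) = -4 - (p - 16) = -4 - (-16 + p) = -4 + (16 - p) = 12 - p)
T = 1/678 (T = 1/((12 - 1*37) + (3 + 700)) = 1/((12 - 37) + 703) = 1/(-25 + 703) = 1/678 ≈ 0.0014749)
-325582 + T = -325582 + 1/678 = -220744595/678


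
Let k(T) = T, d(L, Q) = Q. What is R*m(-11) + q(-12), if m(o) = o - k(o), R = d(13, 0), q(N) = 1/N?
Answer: -1/12 ≈ -0.083333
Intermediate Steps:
R = 0
m(o) = 0 (m(o) = o - o = 0)
R*m(-11) + q(-12) = 0*0 + 1/(-12) = 0 - 1/12 = -1/12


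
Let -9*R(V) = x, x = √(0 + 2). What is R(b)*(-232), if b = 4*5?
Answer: 232*√2/9 ≈ 36.455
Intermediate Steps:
b = 20
x = √2 ≈ 1.4142
R(V) = -√2/9
R(b)*(-232) = -√2/9*(-232) = 232*√2/9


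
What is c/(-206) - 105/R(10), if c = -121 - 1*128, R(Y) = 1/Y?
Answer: -216051/206 ≈ -1048.8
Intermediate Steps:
c = -249 (c = -121 - 128 = -249)
c/(-206) - 105/R(10) = -249/(-206) - 105/(1/10) = -249*(-1/206) - 105/⅒ = 249/206 - 105*10 = 249/206 - 1050 = -216051/206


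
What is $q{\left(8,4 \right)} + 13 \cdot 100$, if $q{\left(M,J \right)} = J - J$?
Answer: $1300$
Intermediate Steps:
$q{\left(M,J \right)} = 0$
$q{\left(8,4 \right)} + 13 \cdot 100 = 0 + 13 \cdot 100 = 0 + 1300 = 1300$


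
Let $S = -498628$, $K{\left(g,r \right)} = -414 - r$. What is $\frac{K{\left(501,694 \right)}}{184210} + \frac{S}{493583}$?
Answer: $- \frac{46199576922}{45461462215} \approx -1.0162$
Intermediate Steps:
$\frac{K{\left(501,694 \right)}}{184210} + \frac{S}{493583} = \frac{-414 - 694}{184210} - \frac{498628}{493583} = \left(-414 - 694\right) \frac{1}{184210} - \frac{498628}{493583} = \left(-1108\right) \frac{1}{184210} - \frac{498628}{493583} = - \frac{554}{92105} - \frac{498628}{493583} = - \frac{46199576922}{45461462215}$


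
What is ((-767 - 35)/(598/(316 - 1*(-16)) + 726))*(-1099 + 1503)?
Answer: -53785328/120815 ≈ -445.19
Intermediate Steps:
((-767 - 35)/(598/(316 - 1*(-16)) + 726))*(-1099 + 1503) = -802/(598/(316 + 16) + 726)*404 = -802/(598/332 + 726)*404 = -802/(598*(1/332) + 726)*404 = -802/(299/166 + 726)*404 = -802/120815/166*404 = -802*166/120815*404 = -133132/120815*404 = -53785328/120815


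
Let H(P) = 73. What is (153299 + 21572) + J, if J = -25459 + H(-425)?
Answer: 149485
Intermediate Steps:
J = -25386 (J = -25459 + 73 = -25386)
(153299 + 21572) + J = (153299 + 21572) - 25386 = 174871 - 25386 = 149485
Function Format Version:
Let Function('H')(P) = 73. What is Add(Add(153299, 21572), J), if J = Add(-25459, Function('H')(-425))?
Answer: 149485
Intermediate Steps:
J = -25386 (J = Add(-25459, 73) = -25386)
Add(Add(153299, 21572), J) = Add(Add(153299, 21572), -25386) = Add(174871, -25386) = 149485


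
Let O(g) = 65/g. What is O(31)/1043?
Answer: 65/32333 ≈ 0.0020103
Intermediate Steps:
O(31)/1043 = (65/31)/1043 = (65*(1/31))/1043 = (1/1043)*(65/31) = 65/32333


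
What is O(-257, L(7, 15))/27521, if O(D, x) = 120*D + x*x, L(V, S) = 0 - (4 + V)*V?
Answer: -859/949 ≈ -0.90516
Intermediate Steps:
L(V, S) = -V*(4 + V) (L(V, S) = 0 - V*(4 + V) = -V*(4 + V))
O(D, x) = x**2 + 120*D (O(D, x) = 120*D + x**2 = x**2 + 120*D)
O(-257, L(7, 15))/27521 = ((-1*7*(4 + 7))**2 + 120*(-257))/27521 = ((-1*7*11)**2 - 30840)*(1/27521) = ((-77)**2 - 30840)*(1/27521) = (5929 - 30840)*(1/27521) = -24911*1/27521 = -859/949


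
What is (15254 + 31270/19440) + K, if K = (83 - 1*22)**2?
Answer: 36890527/1944 ≈ 18977.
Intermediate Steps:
K = 3721 (K = (83 - 22)**2 = 61**2 = 3721)
(15254 + 31270/19440) + K = (15254 + 31270/19440) + 3721 = (15254 + 31270*(1/19440)) + 3721 = (15254 + 3127/1944) + 3721 = 29656903/1944 + 3721 = 36890527/1944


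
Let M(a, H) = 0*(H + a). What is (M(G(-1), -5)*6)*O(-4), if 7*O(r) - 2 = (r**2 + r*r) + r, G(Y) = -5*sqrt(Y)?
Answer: 0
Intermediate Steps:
M(a, H) = 0
O(r) = 2/7 + r/7 + 2*r**2/7 (O(r) = 2/7 + ((r**2 + r*r) + r)/7 = 2/7 + ((r**2 + r**2) + r)/7 = 2/7 + (2*r**2 + r)/7 = 2/7 + (r + 2*r**2)/7 = 2/7 + (r/7 + 2*r**2/7) = 2/7 + r/7 + 2*r**2/7)
(M(G(-1), -5)*6)*O(-4) = (0*6)*(2/7 + (1/7)*(-4) + (2/7)*(-4)**2) = 0*(2/7 - 4/7 + (2/7)*16) = 0*(2/7 - 4/7 + 32/7) = 0*(30/7) = 0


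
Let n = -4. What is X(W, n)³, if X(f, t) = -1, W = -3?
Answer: -1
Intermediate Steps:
X(W, n)³ = (-1)³ = -1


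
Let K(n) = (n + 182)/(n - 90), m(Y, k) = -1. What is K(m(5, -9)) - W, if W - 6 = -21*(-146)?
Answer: -279733/91 ≈ -3074.0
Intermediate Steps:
K(n) = (182 + n)/(-90 + n)
W = 3072 (W = 6 - 21*(-146) = 6 + 3066 = 3072)
K(m(5, -9)) - W = (182 - 1)/(-90 - 1) - 1*3072 = 181/(-91) - 3072 = -1/91*181 - 3072 = -181/91 - 3072 = -279733/91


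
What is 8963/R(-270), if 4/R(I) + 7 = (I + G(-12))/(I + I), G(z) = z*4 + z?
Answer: -1030745/72 ≈ -14316.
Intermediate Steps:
G(z) = 5*z (G(z) = 4*z + z = 5*z)
R(I) = 4/(-7 + (-60 + I)/(2*I)) (R(I) = 4/(-7 + (I + 5*(-12))/(I + I)) = 4/(-7 + (I - 60)/((2*I))) = 4/(-7 + (-60 + I)*(1/(2*I))) = 4/(-7 + (-60 + I)/(2*I)))
8963/R(-270) = 8963/((-8*(-270)/(60 + 13*(-270)))) = 8963/((-8*(-270)/(60 - 3510))) = 8963/((-8*(-270)/(-3450))) = 8963/((-8*(-270)*(-1/3450))) = 8963/(-72/115) = 8963*(-115/72) = -1030745/72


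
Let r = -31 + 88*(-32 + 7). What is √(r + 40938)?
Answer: √38707 ≈ 196.74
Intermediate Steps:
r = -2231 (r = -31 + 88*(-25) = -31 - 2200 = -2231)
√(r + 40938) = √(-2231 + 40938) = √38707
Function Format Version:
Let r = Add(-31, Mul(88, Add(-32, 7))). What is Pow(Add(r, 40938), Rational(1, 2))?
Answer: Pow(38707, Rational(1, 2)) ≈ 196.74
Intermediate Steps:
r = -2231 (r = Add(-31, Mul(88, -25)) = Add(-31, -2200) = -2231)
Pow(Add(r, 40938), Rational(1, 2)) = Pow(Add(-2231, 40938), Rational(1, 2)) = Pow(38707, Rational(1, 2))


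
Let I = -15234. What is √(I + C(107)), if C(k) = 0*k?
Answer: I*√15234 ≈ 123.43*I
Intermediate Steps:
C(k) = 0
√(I + C(107)) = √(-15234 + 0) = √(-15234) = I*√15234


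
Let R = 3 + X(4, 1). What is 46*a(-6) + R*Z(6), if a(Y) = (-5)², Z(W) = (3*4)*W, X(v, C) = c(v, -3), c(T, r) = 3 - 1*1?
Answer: 1510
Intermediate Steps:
c(T, r) = 2 (c(T, r) = 3 - 1 = 2)
X(v, C) = 2
R = 5 (R = 3 + 2 = 5)
Z(W) = 12*W
a(Y) = 25
46*a(-6) + R*Z(6) = 46*25 + 5*(12*6) = 1150 + 5*72 = 1150 + 360 = 1510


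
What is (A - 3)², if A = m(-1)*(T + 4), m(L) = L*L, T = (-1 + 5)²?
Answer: 289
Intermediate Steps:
T = 16 (T = 4² = 16)
m(L) = L²
A = 20 (A = (-1)²*(16 + 4) = 1*20 = 20)
(A - 3)² = (20 - 3)² = 17² = 289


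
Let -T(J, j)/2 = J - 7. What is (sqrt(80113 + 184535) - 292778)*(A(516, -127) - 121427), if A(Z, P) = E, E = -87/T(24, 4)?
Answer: 604356885659/17 - 4128431*sqrt(66162)/17 ≈ 3.5488e+10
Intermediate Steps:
T(J, j) = 14 - 2*J (T(J, j) = -2*(J - 7) = -2*(-7 + J) = 14 - 2*J)
E = 87/34 (E = -87/(14 - 2*24) = -87/(14 - 48) = -87/(-34) = -87*(-1/34) = 87/34 ≈ 2.5588)
A(Z, P) = 87/34
(sqrt(80113 + 184535) - 292778)*(A(516, -127) - 121427) = (sqrt(80113 + 184535) - 292778)*(87/34 - 121427) = (sqrt(264648) - 292778)*(-4128431/34) = (2*sqrt(66162) - 292778)*(-4128431/34) = (-292778 + 2*sqrt(66162))*(-4128431/34) = 604356885659/17 - 4128431*sqrt(66162)/17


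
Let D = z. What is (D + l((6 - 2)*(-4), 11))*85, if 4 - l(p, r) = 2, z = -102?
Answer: -8500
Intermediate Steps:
l(p, r) = 2 (l(p, r) = 4 - 1*2 = 4 - 2 = 2)
D = -102
(D + l((6 - 2)*(-4), 11))*85 = (-102 + 2)*85 = -100*85 = -8500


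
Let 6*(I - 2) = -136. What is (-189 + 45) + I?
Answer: -494/3 ≈ -164.67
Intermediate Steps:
I = -62/3 (I = 2 + (1/6)*(-136) = 2 - 68/3 = -62/3 ≈ -20.667)
(-189 + 45) + I = (-189 + 45) - 62/3 = -144 - 62/3 = -494/3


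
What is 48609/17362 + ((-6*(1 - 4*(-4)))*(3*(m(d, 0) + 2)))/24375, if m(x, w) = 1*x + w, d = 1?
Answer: 389635353/141066250 ≈ 2.7621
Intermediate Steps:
m(x, w) = w + x (m(x, w) = x + w = w + x)
48609/17362 + ((-6*(1 - 4*(-4)))*(3*(m(d, 0) + 2)))/24375 = 48609/17362 + ((-6*(1 - 4*(-4)))*(3*((0 + 1) + 2)))/24375 = 48609*(1/17362) + ((-6*(1 + 16))*(3*(1 + 2)))*(1/24375) = 48609/17362 + ((-6*17)*(3*3))*(1/24375) = 48609/17362 - 102*9*(1/24375) = 48609/17362 - 918*1/24375 = 48609/17362 - 306/8125 = 389635353/141066250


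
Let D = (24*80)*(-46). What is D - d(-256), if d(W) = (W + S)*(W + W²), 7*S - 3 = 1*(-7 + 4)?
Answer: 16623360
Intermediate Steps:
S = 0 (S = 3/7 + (1*(-7 + 4))/7 = 3/7 + (1*(-3))/7 = 3/7 + (⅐)*(-3) = 3/7 - 3/7 = 0)
d(W) = W*(W + W²) (d(W) = (W + 0)*(W + W²) = W*(W + W²))
D = -88320 (D = 1920*(-46) = -88320)
D - d(-256) = -88320 - (-256)²*(1 - 256) = -88320 - 65536*(-255) = -88320 - 1*(-16711680) = -88320 + 16711680 = 16623360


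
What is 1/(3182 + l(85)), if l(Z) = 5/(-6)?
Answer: 6/19087 ≈ 0.00031435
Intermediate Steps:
l(Z) = -⅚ (l(Z) = 5*(-⅙) = -⅚)
1/(3182 + l(85)) = 1/(3182 - ⅚) = 1/(19087/6) = 6/19087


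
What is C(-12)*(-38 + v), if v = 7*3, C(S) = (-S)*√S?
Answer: -408*I*√3 ≈ -706.68*I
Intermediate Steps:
C(S) = -S^(3/2)
v = 21
C(-12)*(-38 + v) = (-(-12)^(3/2))*(-38 + 21) = -(-24)*I*√3*(-17) = (24*I*√3)*(-17) = -408*I*√3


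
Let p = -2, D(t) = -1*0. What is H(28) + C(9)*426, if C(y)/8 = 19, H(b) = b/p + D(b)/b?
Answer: 64738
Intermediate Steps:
D(t) = 0
H(b) = -b/2 (H(b) = b/(-2) + 0/b = b*(-½) + 0 = -b/2 + 0 = -b/2)
C(y) = 152 (C(y) = 8*19 = 152)
H(28) + C(9)*426 = -½*28 + 152*426 = -14 + 64752 = 64738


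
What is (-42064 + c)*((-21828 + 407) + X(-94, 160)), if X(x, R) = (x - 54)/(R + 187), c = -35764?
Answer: 578513813580/347 ≈ 1.6672e+9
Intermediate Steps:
X(x, R) = (-54 + x)/(187 + R)
(-42064 + c)*((-21828 + 407) + X(-94, 160)) = (-42064 - 35764)*((-21828 + 407) + (-54 - 94)/(187 + 160)) = -77828*(-21421 - 148/347) = -77828*(-7433235/347) = 578513813580/347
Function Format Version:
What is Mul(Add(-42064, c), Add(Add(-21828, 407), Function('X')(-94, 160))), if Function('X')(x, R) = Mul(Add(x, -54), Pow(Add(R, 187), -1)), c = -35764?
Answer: Rational(578513813580, 347) ≈ 1.6672e+9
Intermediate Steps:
Function('X')(x, R) = Mul(Pow(Add(187, R), -1), Add(-54, x)) (Function('X')(x, R) = Mul(Add(-54, x), Pow(Add(187, R), -1)) = Mul(Pow(Add(187, R), -1), Add(-54, x)))
Mul(Add(-42064, c), Add(Add(-21828, 407), Function('X')(-94, 160))) = Mul(Add(-42064, -35764), Add(Add(-21828, 407), Mul(Pow(Add(187, 160), -1), Add(-54, -94)))) = Mul(-77828, Add(-21421, Mul(Pow(347, -1), -148))) = Mul(-77828, Add(-21421, Mul(Rational(1, 347), -148))) = Mul(-77828, Add(-21421, Rational(-148, 347))) = Mul(-77828, Rational(-7433235, 347)) = Rational(578513813580, 347)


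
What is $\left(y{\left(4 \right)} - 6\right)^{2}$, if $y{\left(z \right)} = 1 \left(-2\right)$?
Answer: $64$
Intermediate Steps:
$y{\left(z \right)} = -2$
$\left(y{\left(4 \right)} - 6\right)^{2} = \left(-2 - 6\right)^{2} = \left(-8\right)^{2} = 64$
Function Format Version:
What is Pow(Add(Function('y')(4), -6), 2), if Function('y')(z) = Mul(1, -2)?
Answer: 64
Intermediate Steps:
Function('y')(z) = -2
Pow(Add(Function('y')(4), -6), 2) = Pow(Add(-2, -6), 2) = Pow(-8, 2) = 64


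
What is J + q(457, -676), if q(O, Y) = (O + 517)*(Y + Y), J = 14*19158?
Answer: -1048636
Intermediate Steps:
J = 268212
q(O, Y) = 2*Y*(517 + O) (q(O, Y) = (517 + O)*(2*Y) = 2*Y*(517 + O))
J + q(457, -676) = 268212 + 2*(-676)*(517 + 457) = 268212 + 2*(-676)*974 = 268212 - 1316848 = -1048636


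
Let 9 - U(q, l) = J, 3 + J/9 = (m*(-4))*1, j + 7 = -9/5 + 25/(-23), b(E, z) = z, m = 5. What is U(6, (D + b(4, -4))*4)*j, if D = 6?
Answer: -245592/115 ≈ -2135.6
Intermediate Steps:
j = -1137/115 (j = -7 + (-9/5 + 25/(-23)) = -7 + (-9*⅕ + 25*(-1/23)) = -7 + (-9/5 - 25/23) = -7 - 332/115 = -1137/115 ≈ -9.8870)
J = -207 (J = -27 + 9*((5*(-4))*1) = -27 + 9*(-20*1) = -27 + 9*(-20) = -27 - 180 = -207)
U(q, l) = 216 (U(q, l) = 9 - 1*(-207) = 9 + 207 = 216)
U(6, (D + b(4, -4))*4)*j = 216*(-1137/115) = -245592/115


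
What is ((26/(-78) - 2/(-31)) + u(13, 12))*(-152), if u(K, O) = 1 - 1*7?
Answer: 88616/93 ≈ 952.86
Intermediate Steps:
u(K, O) = -6 (u(K, O) = 1 - 7 = -6)
((26/(-78) - 2/(-31)) + u(13, 12))*(-152) = ((26/(-78) - 2/(-31)) - 6)*(-152) = ((26*(-1/78) - 2*(-1/31)) - 6)*(-152) = ((-⅓ + 2/31) - 6)*(-152) = (-25/93 - 6)*(-152) = -583/93*(-152) = 88616/93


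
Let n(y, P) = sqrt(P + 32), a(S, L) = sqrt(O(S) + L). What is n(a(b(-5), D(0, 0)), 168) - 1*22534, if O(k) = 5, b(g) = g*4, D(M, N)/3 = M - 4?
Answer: -22534 + 10*sqrt(2) ≈ -22520.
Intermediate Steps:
D(M, N) = -12 + 3*M (D(M, N) = 3*(M - 4) = 3*(-4 + M) = -12 + 3*M)
b(g) = 4*g
a(S, L) = sqrt(5 + L)
n(y, P) = sqrt(32 + P)
n(a(b(-5), D(0, 0)), 168) - 1*22534 = sqrt(32 + 168) - 1*22534 = sqrt(200) - 22534 = 10*sqrt(2) - 22534 = -22534 + 10*sqrt(2)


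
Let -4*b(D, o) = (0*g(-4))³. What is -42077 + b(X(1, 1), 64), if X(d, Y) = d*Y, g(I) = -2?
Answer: -42077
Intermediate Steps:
X(d, Y) = Y*d
b(D, o) = 0 (b(D, o) = -(0*(-2))³/4 = -¼*0³ = -¼*0 = 0)
-42077 + b(X(1, 1), 64) = -42077 + 0 = -42077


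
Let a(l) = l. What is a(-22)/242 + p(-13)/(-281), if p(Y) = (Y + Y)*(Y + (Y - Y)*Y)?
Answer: -3999/3091 ≈ -1.2938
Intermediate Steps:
p(Y) = 2*Y² (p(Y) = (2*Y)*(Y + 0*Y) = (2*Y)*(Y + 0) = (2*Y)*Y = 2*Y²)
a(-22)/242 + p(-13)/(-281) = -22/242 + (2*(-13)²)/(-281) = -22*1/242 + (2*169)*(-1/281) = -1/11 + 338*(-1/281) = -1/11 - 338/281 = -3999/3091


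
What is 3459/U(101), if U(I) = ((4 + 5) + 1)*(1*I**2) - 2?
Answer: 3459/102008 ≈ 0.033909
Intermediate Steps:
U(I) = -2 + 10*I**2 (U(I) = (9 + 1)*I**2 - 2 = 10*I**2 - 2 = -2 + 10*I**2)
3459/U(101) = 3459/(-2 + 10*101**2) = 3459/(-2 + 10*10201) = 3459/(-2 + 102010) = 3459/102008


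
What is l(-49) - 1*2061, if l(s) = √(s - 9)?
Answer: -2061 + I*√58 ≈ -2061.0 + 7.6158*I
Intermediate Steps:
l(s) = √(-9 + s)
l(-49) - 1*2061 = √(-9 - 49) - 1*2061 = √(-58) - 2061 = I*√58 - 2061 = -2061 + I*√58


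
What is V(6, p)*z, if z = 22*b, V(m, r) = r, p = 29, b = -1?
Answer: -638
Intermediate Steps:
z = -22 (z = 22*(-1) = -22)
V(6, p)*z = 29*(-22) = -638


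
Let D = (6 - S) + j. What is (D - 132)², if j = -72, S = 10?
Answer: 43264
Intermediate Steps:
D = -76 (D = (6 - 1*10) - 72 = (6 - 10) - 72 = -4 - 72 = -76)
(D - 132)² = (-76 - 132)² = (-208)² = 43264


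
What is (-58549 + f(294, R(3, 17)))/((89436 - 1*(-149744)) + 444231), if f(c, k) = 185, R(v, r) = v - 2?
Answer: -58364/683411 ≈ -0.085401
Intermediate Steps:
R(v, r) = -2 + v
(-58549 + f(294, R(3, 17)))/((89436 - 1*(-149744)) + 444231) = (-58549 + 185)/((89436 - 1*(-149744)) + 444231) = -58364/((89436 + 149744) + 444231) = -58364/(239180 + 444231) = -58364/683411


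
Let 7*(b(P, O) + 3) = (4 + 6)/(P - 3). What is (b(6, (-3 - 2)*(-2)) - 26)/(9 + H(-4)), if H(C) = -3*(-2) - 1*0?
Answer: -599/315 ≈ -1.9016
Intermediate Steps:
H(C) = 6 (H(C) = 6 + 0 = 6)
b(P, O) = -3 + 10/(7*(-3 + P)) (b(P, O) = -3 + ((4 + 6)/(P - 3))/7 = -3 + (10/(-3 + P))/7 = -3 + 10/(7*(-3 + P)))
(b(6, (-3 - 2)*(-2)) - 26)/(9 + H(-4)) = ((73 - 21*6)/(7*(-3 + 6)) - 26)/(9 + 6) = ((1/7)*(73 - 126)/3 - 26)/15 = ((1/7)*(1/3)*(-53) - 26)/15 = (-53/21 - 26)/15 = (1/15)*(-599/21) = -599/315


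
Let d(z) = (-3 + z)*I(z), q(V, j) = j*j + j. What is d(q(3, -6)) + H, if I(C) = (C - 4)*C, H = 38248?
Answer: 59308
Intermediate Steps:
I(C) = C*(-4 + C) (I(C) = (-4 + C)*C = C*(-4 + C))
q(V, j) = j + j**2 (q(V, j) = j**2 + j = j + j**2)
d(z) = z*(-4 + z)*(-3 + z) (d(z) = (-3 + z)*(z*(-4 + z)) = z*(-4 + z)*(-3 + z))
d(q(3, -6)) + H = (-6*(1 - 6))*(-4 - 6*(1 - 6))*(-3 - 6*(1 - 6)) + 38248 = (-6*(-5))*(-4 - 6*(-5))*(-3 - 6*(-5)) + 38248 = 30*(-4 + 30)*(-3 + 30) + 38248 = 30*26*27 + 38248 = 21060 + 38248 = 59308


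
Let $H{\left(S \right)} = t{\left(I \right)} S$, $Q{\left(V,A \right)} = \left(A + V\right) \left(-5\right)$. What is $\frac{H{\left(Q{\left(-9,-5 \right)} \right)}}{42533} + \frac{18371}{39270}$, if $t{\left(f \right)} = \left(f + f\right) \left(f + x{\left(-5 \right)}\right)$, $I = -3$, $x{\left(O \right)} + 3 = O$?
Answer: $\frac{962801143}{1670270910} \approx 0.57643$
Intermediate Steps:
$x{\left(O \right)} = -3 + O$
$Q{\left(V,A \right)} = - 5 A - 5 V$
$t{\left(f \right)} = 2 f \left(-8 + f\right)$ ($t{\left(f \right)} = \left(f + f\right) \left(f - 8\right) = 2 f \left(f - 8\right) = 2 f \left(-8 + f\right)$)
$H{\left(S \right)} = 66 S$ ($H{\left(S \right)} = 2 \left(-3\right) \left(-8 - 3\right) S = 2 \left(-3\right) \left(-11\right) S = 66 S$)
$\frac{H{\left(Q{\left(-9,-5 \right)} \right)}}{42533} + \frac{18371}{39270} = \frac{66 \left(\left(-5\right) \left(-5\right) - -45\right)}{42533} + \frac{18371}{39270} = 66 \left(25 + 45\right) \frac{1}{42533} + 18371 \cdot \frac{1}{39270} = 66 \cdot 70 \cdot \frac{1}{42533} + \frac{18371}{39270} = 4620 \cdot \frac{1}{42533} + \frac{18371}{39270} = \frac{4620}{42533} + \frac{18371}{39270} = \frac{962801143}{1670270910}$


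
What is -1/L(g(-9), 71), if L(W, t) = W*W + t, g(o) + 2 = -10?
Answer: -1/215 ≈ -0.0046512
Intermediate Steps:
g(o) = -12 (g(o) = -2 - 10 = -12)
L(W, t) = t + W² (L(W, t) = W² + t = t + W²)
-1/L(g(-9), 71) = -1/(71 + (-12)²) = -1/(71 + 144) = -1/215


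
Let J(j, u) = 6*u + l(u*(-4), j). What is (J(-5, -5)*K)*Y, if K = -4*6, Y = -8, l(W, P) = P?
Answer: -6720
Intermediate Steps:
J(j, u) = j + 6*u (J(j, u) = 6*u + j = j + 6*u)
K = -24
(J(-5, -5)*K)*Y = ((-5 + 6*(-5))*(-24))*(-8) = ((-5 - 30)*(-24))*(-8) = -35*(-24)*(-8) = 840*(-8) = -6720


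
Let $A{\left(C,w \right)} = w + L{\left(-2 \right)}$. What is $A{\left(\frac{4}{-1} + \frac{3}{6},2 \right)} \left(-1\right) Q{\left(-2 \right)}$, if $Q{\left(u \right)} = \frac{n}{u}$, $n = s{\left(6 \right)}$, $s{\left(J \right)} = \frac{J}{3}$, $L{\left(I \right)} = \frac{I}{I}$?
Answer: $3$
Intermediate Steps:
$L{\left(I \right)} = 1$
$s{\left(J \right)} = \frac{J}{3}$ ($s{\left(J \right)} = J \frac{1}{3} = \frac{J}{3}$)
$n = 2$ ($n = \frac{1}{3} \cdot 6 = 2$)
$Q{\left(u \right)} = \frac{2}{u}$
$A{\left(C,w \right)} = 1 + w$ ($A{\left(C,w \right)} = w + 1 = 1 + w$)
$A{\left(\frac{4}{-1} + \frac{3}{6},2 \right)} \left(-1\right) Q{\left(-2 \right)} = \left(1 + 2\right) \left(-1\right) \frac{2}{-2} = 3 \left(-1\right) 2 \left(- \frac{1}{2}\right) = \left(-3\right) \left(-1\right) = 3$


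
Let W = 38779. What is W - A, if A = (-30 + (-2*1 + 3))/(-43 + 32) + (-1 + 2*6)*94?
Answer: 415166/11 ≈ 37742.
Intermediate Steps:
A = 11403/11 (A = (-30 + (-2 + 3))/(-11) + (-1 + 12)*94 = (-30 + 1)*(-1/11) + 11*94 = -29*(-1/11) + 1034 = 29/11 + 1034 = 11403/11 ≈ 1036.6)
W - A = 38779 - 1*11403/11 = 38779 - 11403/11 = 415166/11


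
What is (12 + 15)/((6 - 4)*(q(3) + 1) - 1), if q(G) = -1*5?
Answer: -3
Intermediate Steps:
q(G) = -5
(12 + 15)/((6 - 4)*(q(3) + 1) - 1) = (12 + 15)/((6 - 4)*(-5 + 1) - 1) = 27/(2*(-4) - 1) = 27/(-8 - 1) = 27/(-9) = 27*(-⅑) = -3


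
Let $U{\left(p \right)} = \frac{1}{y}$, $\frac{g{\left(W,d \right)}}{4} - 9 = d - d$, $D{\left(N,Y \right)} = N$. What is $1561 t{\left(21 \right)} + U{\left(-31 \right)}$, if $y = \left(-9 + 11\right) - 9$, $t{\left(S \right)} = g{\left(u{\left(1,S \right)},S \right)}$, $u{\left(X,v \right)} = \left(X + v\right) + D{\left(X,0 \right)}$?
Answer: $\frac{393371}{7} \approx 56196.0$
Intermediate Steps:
$u{\left(X,v \right)} = v + 2 X$ ($u{\left(X,v \right)} = \left(X + v\right) + X = v + 2 X$)
$g{\left(W,d \right)} = 36$ ($g{\left(W,d \right)} = 36 + 4 \left(d - d\right) = 36 + 4 \cdot 0 = 36 + 0 = 36$)
$t{\left(S \right)} = 36$
$y = -7$ ($y = 2 - 9 = -7$)
$U{\left(p \right)} = - \frac{1}{7}$ ($U{\left(p \right)} = \frac{1}{-7} = - \frac{1}{7}$)
$1561 t{\left(21 \right)} + U{\left(-31 \right)} = 1561 \cdot 36 - \frac{1}{7} = 56196 - \frac{1}{7} = \frac{393371}{7}$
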